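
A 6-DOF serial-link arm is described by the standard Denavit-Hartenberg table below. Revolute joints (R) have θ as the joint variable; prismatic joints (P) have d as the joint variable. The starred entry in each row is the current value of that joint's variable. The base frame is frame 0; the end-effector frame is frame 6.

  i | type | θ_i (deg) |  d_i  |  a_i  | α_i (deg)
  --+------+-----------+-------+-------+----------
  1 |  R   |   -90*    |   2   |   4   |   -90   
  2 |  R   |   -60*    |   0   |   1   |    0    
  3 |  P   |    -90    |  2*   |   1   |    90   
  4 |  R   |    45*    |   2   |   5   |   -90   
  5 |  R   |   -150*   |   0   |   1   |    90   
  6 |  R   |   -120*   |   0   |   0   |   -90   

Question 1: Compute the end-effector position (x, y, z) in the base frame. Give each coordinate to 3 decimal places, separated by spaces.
4.923 0.148 2.663

after link 1: o_1 = (0.0000, -4.0000, 2.0000)
after link 2: o_2 = (0.0000, -4.5000, 2.8660)
after link 3: o_3 = (2.0000, -3.6340, 3.3660)
after link 4: o_4 = (5.5355, 0.4279, 3.4017)
after link 5: o_5 = (4.9232, 0.1476, 2.6625)
after link 6: o_6 = (4.9232, 0.1476, 2.6625)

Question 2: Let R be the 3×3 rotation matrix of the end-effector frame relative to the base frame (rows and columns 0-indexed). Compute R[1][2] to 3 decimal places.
0.063

End-effector z-axis (col 2 of R) = (-0.8839,0.0634,-0.4634)
R[1][2] = 0.0634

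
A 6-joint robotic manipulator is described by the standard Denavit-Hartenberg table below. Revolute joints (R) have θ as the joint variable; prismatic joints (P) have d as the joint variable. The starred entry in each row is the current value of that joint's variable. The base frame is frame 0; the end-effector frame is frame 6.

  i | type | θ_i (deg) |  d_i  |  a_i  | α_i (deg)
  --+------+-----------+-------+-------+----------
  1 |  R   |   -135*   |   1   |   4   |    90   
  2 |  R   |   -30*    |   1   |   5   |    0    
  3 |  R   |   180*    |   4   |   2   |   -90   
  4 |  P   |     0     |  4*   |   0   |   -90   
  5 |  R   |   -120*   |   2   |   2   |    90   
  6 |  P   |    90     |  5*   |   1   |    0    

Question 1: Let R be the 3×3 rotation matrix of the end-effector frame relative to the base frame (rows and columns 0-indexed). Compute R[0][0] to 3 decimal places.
0.707

End-effector x-axis (col 0 of R) = (0.7071,-0.7071,-0.0000)
R[0][0] = 0.7071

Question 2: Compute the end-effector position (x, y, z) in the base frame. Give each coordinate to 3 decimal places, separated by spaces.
-8.201 -5.373 -5.964

after link 1: o_1 = (-2.8284, -2.8284, 1.0000)
after link 2: o_2 = (-6.5974, -5.1832, -1.5000)
after link 3: o_3 = (-8.2011, -1.1300, -0.5000)
after link 4: o_4 = (-6.7869, 0.2842, -3.9641)
after link 5: o_5 = (-5.3727, -1.1300, -5.9641)
after link 6: o_6 = (-8.2011, -5.3727, -5.9641)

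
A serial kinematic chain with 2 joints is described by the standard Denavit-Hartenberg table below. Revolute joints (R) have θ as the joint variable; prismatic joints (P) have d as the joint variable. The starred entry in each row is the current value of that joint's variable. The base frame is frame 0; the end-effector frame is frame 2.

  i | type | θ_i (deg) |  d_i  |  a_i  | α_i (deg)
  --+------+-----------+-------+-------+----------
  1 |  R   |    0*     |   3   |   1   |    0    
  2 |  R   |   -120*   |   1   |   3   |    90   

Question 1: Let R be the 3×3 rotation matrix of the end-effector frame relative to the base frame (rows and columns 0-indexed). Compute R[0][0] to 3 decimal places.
-0.500

End-effector x-axis (col 0 of R) = (-0.5000,-0.8660,0.0000)
R[0][0] = -0.5000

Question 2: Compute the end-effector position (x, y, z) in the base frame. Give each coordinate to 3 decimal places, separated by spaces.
after link 1: o_1 = (1.0000, 0.0000, 3.0000)
after link 2: o_2 = (-0.5000, -2.5981, 4.0000)

-0.500 -2.598 4.000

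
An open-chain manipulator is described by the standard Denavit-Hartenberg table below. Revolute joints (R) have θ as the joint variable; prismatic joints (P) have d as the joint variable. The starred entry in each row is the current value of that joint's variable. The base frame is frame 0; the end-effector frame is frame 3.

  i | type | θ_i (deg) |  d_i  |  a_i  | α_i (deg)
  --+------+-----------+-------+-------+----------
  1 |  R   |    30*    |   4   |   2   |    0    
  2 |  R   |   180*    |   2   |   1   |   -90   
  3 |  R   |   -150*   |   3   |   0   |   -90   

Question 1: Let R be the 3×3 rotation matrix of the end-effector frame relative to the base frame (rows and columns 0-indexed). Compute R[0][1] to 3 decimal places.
-0.500

End-effector y-axis (col 1 of R) = (-0.5000,0.8660,-0.0000)
R[0][1] = -0.5000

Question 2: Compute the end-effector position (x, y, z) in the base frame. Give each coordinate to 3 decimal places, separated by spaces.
2.366 -2.098 6.000

after link 1: o_1 = (1.7321, 1.0000, 4.0000)
after link 2: o_2 = (0.8660, 0.5000, 6.0000)
after link 3: o_3 = (2.3660, -2.0981, 6.0000)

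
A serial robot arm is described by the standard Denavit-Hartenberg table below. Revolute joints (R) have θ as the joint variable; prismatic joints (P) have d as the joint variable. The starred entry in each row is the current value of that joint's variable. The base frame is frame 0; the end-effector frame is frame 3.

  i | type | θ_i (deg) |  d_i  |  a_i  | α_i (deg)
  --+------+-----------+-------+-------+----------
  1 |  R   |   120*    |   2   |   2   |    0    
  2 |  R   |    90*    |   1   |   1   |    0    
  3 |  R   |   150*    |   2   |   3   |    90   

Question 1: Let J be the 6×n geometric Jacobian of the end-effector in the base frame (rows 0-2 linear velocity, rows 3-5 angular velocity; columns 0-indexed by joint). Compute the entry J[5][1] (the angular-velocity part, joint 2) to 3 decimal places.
axis z_1 = (0.0000,0.0000,1.0000); lever o_n−o_1 = (2.1340,-0.5000,3.0000)
cross product → J_v[:, 1] = (0.5000,2.1340,-0.0000)
J_ω[:, 1] = z_1
entry J[5][1] = 1.0000

1.000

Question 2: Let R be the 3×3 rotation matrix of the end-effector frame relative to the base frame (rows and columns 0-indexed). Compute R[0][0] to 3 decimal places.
1.000

End-effector x-axis (col 0 of R) = (1.0000,-0.0000,0.0000)
R[0][0] = 1.0000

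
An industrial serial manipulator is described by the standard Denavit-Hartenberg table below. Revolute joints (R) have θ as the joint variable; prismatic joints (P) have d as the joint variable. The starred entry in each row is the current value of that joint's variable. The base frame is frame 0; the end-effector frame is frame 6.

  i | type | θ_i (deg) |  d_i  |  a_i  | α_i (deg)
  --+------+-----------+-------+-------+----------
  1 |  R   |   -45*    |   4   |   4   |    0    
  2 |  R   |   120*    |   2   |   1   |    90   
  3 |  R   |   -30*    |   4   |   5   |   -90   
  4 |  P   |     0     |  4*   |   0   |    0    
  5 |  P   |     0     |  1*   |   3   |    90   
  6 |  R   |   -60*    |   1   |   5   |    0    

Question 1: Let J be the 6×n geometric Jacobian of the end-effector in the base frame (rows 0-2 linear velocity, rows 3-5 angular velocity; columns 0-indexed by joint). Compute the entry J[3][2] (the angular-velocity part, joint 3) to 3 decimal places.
axis z_2 = (0.9659,-0.2588,0.0000); lever o_n−o_2 = (7.2698,7.8128,-4.6699)
cross product → J_v[:, 2] = (1.2087,4.5108,9.4282)
J_ω[:, 2] = z_2
entry J[3][2] = 0.9659

0.966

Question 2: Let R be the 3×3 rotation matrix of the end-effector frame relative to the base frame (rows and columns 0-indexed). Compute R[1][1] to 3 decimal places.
0.966

End-effector y-axis (col 1 of R) = (0.2588,0.9659,0.0000)
R[1][1] = 0.9659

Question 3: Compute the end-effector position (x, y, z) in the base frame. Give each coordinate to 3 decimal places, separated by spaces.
after link 1: o_1 = (2.8284, -2.8284, 4.0000)
after link 2: o_2 = (3.0872, -1.8625, 6.0000)
after link 3: o_3 = (8.0717, 1.2848, 3.5000)
after link 4: o_4 = (8.5893, 3.2167, 6.9641)
after link 5: o_5 = (9.3911, 6.2092, 6.3301)
after link 6: o_6 = (10.3571, 5.9503, 1.3301)

10.357 5.950 1.330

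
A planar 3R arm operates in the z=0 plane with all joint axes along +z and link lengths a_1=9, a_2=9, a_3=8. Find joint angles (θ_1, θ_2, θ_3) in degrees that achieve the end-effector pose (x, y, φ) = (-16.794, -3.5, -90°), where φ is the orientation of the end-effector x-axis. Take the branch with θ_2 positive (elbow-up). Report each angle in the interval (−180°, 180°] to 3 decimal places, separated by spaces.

wrist centre = target − a_3·(cos φ, sin φ) = (-16.7940, 4.5000)
cos θ_2 = (302.2884−9²−9²)/(2·9·9) = 0.8660; θ_2 = 30.0054° (elbow-up)
β = atan2(4.5000,-16.7940) = 164.9998°; ψ = atan2(4.5007,16.7938) = 15.0027°
θ_1 = β − ψ = 149.9971°
θ_3 = φ − θ_1 − θ_2 = 89.9975° (wrapped to (-180°,180°])

149.997 30.005 89.997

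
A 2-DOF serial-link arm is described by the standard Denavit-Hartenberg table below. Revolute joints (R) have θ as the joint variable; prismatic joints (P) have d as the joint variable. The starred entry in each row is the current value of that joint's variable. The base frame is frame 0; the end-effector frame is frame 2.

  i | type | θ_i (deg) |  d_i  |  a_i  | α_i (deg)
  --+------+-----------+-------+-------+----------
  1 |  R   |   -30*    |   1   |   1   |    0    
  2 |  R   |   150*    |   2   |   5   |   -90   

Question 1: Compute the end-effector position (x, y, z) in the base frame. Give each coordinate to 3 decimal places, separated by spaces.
after link 1: o_1 = (0.8660, -0.5000, 1.0000)
after link 2: o_2 = (-1.6340, 3.8301, 3.0000)

-1.634 3.830 3.000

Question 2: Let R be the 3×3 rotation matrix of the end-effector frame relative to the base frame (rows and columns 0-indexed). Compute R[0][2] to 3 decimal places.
-0.866

End-effector z-axis (col 2 of R) = (-0.8660,-0.5000,0.0000)
R[0][2] = -0.8660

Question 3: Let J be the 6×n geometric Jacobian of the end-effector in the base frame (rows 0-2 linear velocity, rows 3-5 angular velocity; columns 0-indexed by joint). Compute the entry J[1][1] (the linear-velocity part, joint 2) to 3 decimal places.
-2.500

axis z_1 = (0.0000,0.0000,1.0000); lever o_n−o_1 = (-2.5000,4.3301,2.0000)
cross product → J_v[:, 1] = (-4.3301,-2.5000,0.0000)
J_ω[:, 1] = z_1
entry J[1][1] = -2.5000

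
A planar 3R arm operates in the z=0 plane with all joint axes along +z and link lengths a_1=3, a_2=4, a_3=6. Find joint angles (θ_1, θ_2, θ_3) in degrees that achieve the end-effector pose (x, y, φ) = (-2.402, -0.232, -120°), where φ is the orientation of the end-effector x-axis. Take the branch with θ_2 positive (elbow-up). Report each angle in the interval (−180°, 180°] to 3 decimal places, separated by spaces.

wrist centre = target − a_3·(cos φ, sin φ) = (0.5980, 4.9642)
cos θ_2 = (25.0004−3²−4²)/(2·3·4) = 0.0000; θ_2 = 89.9990° (elbow-up)
β = atan2(4.9642,0.5980) = 83.1310°; ψ = atan2(4.0000,3.0001) = 53.1295°
θ_1 = β − ψ = 30.0016°
θ_3 = φ − θ_1 − θ_2 = 119.9994° (wrapped to (-180°,180°])

30.002 89.999 119.999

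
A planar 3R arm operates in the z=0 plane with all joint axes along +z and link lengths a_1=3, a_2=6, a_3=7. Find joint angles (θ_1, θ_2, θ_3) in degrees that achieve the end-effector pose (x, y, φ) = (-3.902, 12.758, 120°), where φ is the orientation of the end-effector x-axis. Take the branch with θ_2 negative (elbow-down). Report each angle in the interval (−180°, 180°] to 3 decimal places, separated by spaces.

156.876 -90.007 53.131

wrist centre = target − a_3·(cos φ, sin φ) = (-0.4020, 6.6958)
cos θ_2 = (44.9956−3²−6²)/(2·3·6) = -0.0001; θ_2 = -90.0069° (elbow-down)
β = atan2(6.6958,-0.4020) = 93.4358°; ψ = atan2(-6.0000,2.9993) = -63.4405°
θ_1 = β − ψ = 156.8763°
θ_3 = φ − θ_1 − θ_2 = 53.1307° (wrapped to (-180°,180°])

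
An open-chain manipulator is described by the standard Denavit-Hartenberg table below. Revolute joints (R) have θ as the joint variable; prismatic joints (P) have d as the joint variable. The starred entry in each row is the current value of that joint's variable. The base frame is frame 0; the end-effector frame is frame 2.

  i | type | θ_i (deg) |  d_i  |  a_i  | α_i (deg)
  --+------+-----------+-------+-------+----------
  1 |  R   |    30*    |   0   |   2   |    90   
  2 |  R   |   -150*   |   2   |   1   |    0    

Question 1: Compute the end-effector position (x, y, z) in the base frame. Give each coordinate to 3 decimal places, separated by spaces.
after link 1: o_1 = (1.7321, 1.0000, 0.0000)
after link 2: o_2 = (1.9821, -1.1651, -0.5000)

1.982 -1.165 -0.500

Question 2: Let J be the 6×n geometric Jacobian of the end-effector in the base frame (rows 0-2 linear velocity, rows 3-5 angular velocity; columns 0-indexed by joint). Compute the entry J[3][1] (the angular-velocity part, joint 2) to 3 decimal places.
0.500

axis z_1 = (0.5000,-0.8660,0.0000); lever o_n−o_1 = (0.2500,-2.1651,-0.5000)
cross product → J_v[:, 1] = (0.4330,0.2500,-0.8660)
J_ω[:, 1] = z_1
entry J[3][1] = 0.5000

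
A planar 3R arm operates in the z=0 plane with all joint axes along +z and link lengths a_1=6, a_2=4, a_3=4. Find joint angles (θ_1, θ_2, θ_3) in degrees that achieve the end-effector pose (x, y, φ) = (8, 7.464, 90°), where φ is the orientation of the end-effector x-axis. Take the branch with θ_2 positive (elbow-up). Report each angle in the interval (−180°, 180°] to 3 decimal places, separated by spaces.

-0.001 60.001 30.000

wrist centre = target − a_3·(cos φ, sin φ) = (8.0000, 3.4640)
cos θ_2 = (75.9993−6²−4²)/(2·6·4) = 0.5000; θ_2 = 60.0010° (elbow-up)
β = atan2(3.4640,8.0000) = 23.4126°; ψ = atan2(3.4641,7.9999) = 23.4136°
θ_1 = β − ψ = -0.0010°
θ_3 = φ − θ_1 − θ_2 = 30.0000° (wrapped to (-180°,180°])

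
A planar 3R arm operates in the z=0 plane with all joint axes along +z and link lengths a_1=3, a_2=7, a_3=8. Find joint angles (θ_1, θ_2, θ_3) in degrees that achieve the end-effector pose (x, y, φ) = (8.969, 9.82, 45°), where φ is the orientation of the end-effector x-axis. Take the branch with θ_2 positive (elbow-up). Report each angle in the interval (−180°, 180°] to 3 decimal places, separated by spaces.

wrist centre = target − a_3·(cos φ, sin φ) = (3.3121, 4.1631)
cos θ_2 = (28.3021−3²−7²)/(2·3·7) = -0.7071; θ_2 = 134.9989° (elbow-up)
β = atan2(4.1631,3.3121) = 51.4947°; ψ = atan2(4.9498,-1.9497) = 111.4986°
θ_1 = β − ψ = -60.0039°
θ_3 = φ − θ_1 − θ_2 = -29.9950° (wrapped to (-180°,180°])

-60.004 134.999 -29.995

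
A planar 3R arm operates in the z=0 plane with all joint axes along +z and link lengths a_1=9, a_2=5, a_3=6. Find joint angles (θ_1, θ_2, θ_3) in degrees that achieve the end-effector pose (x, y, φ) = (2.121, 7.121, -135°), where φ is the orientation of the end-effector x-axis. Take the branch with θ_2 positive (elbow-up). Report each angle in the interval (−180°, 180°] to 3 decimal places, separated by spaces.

44.997 45.010 134.993

wrist centre = target − a_3·(cos φ, sin φ) = (6.3636, 11.3636)
cos θ_2 = (169.6283−9²−5²)/(2·9·5) = 0.7070; θ_2 = 45.0102° (elbow-up)
β = atan2(11.3636,6.3636) = 60.7512°; ψ = atan2(3.5362,12.5349) = 15.7541°
θ_1 = β − ψ = 44.9971°
θ_3 = φ − θ_1 − θ_2 = 134.9927° (wrapped to (-180°,180°])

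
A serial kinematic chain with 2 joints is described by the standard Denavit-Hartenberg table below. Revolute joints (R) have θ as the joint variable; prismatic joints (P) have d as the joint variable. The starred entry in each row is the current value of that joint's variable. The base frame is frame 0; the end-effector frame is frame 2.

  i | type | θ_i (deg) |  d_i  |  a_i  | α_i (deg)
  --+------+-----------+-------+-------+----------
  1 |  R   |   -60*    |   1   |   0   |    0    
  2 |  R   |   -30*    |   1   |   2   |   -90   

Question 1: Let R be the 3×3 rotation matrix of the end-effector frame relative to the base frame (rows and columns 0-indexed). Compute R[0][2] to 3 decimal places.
End-effector z-axis (col 2 of R) = (1.0000,0.0000,0.0000)
R[0][2] = 1.0000

1.000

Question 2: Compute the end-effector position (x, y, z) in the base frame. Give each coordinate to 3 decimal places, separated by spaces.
0.000 -2.000 2.000

after link 1: o_1 = (0.0000, 0.0000, 1.0000)
after link 2: o_2 = (0.0000, -2.0000, 2.0000)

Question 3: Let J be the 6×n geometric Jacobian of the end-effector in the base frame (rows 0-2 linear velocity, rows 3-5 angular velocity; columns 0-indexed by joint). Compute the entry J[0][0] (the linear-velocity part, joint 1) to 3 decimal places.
axis z_0 = ẑ; lever o_n−o_0 = (0.0000,-2.0000,2.0000)
cross product → J_v[:, 0] = (2.0000,0.0000,-0.0000)
J_ω[:, 0] = z_0
entry J[0][0] = 2.0000

2.000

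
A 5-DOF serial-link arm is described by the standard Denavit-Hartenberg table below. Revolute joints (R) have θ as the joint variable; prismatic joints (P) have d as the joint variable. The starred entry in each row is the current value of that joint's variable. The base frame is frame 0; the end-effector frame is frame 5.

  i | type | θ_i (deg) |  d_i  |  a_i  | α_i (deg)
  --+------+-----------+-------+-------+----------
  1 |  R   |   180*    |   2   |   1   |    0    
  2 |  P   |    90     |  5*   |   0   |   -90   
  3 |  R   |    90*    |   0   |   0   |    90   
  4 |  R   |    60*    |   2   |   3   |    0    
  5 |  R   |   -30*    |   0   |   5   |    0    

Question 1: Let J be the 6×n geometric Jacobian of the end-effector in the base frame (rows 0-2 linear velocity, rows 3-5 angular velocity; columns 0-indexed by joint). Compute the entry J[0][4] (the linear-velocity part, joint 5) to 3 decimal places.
axis z_4 = (-0.0000,-1.0000,0.0000); lever o_n−o_4 = (2.5000,-0.0000,-4.3301)
cross product → J_v[:, 4] = (4.3301,-0.0000,2.5000)
J_ω[:, 4] = z_4
entry J[0][4] = 4.3301

4.330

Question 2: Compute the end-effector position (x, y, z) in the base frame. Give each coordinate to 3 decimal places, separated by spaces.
4.098 -2.000 1.170

after link 1: o_1 = (-1.0000, 0.0000, 2.0000)
after link 2: o_2 = (-1.0000, 0.0000, 7.0000)
after link 3: o_3 = (-1.0000, 0.0000, 7.0000)
after link 4: o_4 = (1.5981, -2.0000, 5.5000)
after link 5: o_5 = (4.0981, -2.0000, 1.1699)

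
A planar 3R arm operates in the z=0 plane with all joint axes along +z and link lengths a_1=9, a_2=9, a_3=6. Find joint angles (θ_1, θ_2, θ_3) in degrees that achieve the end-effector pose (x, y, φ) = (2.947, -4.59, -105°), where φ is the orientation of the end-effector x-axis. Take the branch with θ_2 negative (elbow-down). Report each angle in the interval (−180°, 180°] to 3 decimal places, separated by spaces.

wrist centre = target − a_3·(cos φ, sin φ) = (4.4999, 1.2056)
cos θ_2 = (21.7026−9²−9²)/(2·9·9) = -0.8660; θ_2 = -150.0009° (elbow-down)
β = atan2(1.2056,4.4999) = 14.9977°; ψ = atan2(-4.4999,1.2057) = -75.0005°
θ_1 = β − ψ = 89.9982°
θ_3 = φ − θ_1 − θ_2 = -44.9972° (wrapped to (-180°,180°])

89.998 -150.001 -44.997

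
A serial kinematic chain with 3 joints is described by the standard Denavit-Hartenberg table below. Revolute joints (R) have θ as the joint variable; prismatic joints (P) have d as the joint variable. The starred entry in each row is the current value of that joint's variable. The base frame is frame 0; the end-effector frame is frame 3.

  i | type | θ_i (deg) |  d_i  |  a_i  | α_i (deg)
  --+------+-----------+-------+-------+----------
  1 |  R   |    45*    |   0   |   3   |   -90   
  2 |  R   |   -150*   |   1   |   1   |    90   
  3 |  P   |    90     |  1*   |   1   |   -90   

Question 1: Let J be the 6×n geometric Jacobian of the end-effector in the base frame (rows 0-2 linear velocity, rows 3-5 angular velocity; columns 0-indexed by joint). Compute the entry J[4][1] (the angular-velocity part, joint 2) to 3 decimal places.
0.707

axis z_1 = (-0.7071,0.7071,0.0000); lever o_n−o_1 = (-2.3801,0.4483,-0.3660)
cross product → J_v[:, 1] = (-0.2588,-0.2588,1.3660)
J_ω[:, 1] = z_1
entry J[4][1] = 0.7071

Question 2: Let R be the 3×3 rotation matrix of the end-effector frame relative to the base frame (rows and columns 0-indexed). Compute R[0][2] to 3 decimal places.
End-effector z-axis (col 2 of R) = (0.6124,0.6124,-0.5000)
R[0][2] = 0.6124

0.612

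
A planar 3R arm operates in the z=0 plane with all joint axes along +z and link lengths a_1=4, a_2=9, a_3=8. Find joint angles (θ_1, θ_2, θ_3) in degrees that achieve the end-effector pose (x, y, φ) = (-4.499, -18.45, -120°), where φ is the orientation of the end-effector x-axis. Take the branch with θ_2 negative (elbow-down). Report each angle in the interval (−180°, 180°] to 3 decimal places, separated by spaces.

wrist centre = target − a_3·(cos φ, sin φ) = (-0.4990, -11.5218)
cos θ_2 = (133.0008−4²−9²)/(2·4·9) = 0.5000; θ_2 = -59.9993° (elbow-down)
β = atan2(-11.5218,-0.4990) = -92.4799°; ψ = atan2(-7.7942,8.5001) = -42.5193°
θ_1 = β − ψ = -49.9606°
θ_3 = φ − θ_1 − θ_2 = -10.0401° (wrapped to (-180°,180°])

-49.961 -59.999 -10.040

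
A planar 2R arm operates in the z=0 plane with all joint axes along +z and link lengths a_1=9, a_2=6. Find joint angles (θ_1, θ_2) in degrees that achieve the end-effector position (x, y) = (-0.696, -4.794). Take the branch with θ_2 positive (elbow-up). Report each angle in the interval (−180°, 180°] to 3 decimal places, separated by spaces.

-136.521 150.003

cos θ_2 = (23.4669−9²−6²)/(2·9·6) = -0.8660; θ_2 = 150.0026° (elbow-up)
β = atan2(-4.7940,-0.6960) = -98.2606°; ψ = atan2(2.9998,3.8037) = 38.2608°
θ_1 = β − ψ = -136.5214°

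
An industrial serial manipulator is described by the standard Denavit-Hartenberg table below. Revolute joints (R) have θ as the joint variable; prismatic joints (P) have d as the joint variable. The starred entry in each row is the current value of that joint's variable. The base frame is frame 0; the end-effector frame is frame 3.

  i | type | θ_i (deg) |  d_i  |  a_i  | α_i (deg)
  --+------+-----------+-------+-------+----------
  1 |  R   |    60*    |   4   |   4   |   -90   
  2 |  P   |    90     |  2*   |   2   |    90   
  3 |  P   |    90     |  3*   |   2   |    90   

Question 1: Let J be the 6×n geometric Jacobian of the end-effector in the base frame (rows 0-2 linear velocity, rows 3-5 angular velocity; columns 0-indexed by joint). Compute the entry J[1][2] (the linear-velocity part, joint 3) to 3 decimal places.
prismatic axis z_2 = (0.5000,0.8660,0.0000)
J_v[:, 2] = z_2; J_ω[:, 2] = (0,0,0)
entry J[1][2] = 0.8660

0.866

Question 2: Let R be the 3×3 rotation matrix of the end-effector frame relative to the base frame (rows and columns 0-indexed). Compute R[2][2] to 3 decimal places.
-1.000

End-effector z-axis (col 2 of R) = (0.0000,0.0000,-1.0000)
R[2][2] = -1.0000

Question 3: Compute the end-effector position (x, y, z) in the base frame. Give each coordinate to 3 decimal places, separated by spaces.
0.036 8.062 2.000

after link 1: o_1 = (2.0000, 3.4641, 4.0000)
after link 2: o_2 = (0.2679, 4.4641, 2.0000)
after link 3: o_3 = (0.0359, 8.0622, 2.0000)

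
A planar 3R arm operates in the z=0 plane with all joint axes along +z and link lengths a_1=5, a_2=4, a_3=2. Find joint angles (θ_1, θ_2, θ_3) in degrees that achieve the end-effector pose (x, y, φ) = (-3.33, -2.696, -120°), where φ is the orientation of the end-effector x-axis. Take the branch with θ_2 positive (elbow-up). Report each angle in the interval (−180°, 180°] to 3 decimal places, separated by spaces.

149.998 150.003 -60.001

wrist centre = target − a_3·(cos φ, sin φ) = (-2.3300, -0.9639)
cos θ_2 = (6.3581−5²−4²)/(2·5·4) = -0.8660; θ_2 = 150.0025° (elbow-up)
β = atan2(-0.9639,-2.3300) = -157.5245°; ψ = atan2(1.9998,1.5358) = 52.4770°
θ_1 = β − ψ = -210.0016°
θ_3 = φ − θ_1 − θ_2 = -60.0010° (wrapped to (-180°,180°])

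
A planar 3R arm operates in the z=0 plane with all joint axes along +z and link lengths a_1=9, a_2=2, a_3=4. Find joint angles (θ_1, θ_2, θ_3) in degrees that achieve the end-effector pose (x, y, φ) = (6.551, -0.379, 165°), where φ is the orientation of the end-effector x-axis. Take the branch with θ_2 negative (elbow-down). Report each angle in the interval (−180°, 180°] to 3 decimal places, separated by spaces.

wrist centre = target − a_3·(cos φ, sin φ) = (10.4147, -1.4143)
cos θ_2 = (110.4662−9²−2²)/(2·9·2) = 0.7074; θ_2 = -44.9766° (elbow-down)
β = atan2(-1.4143,10.4147) = -7.7332°; ψ = atan2(-1.4136,10.4148) = -7.7297°
θ_1 = β − ψ = -0.0035°
θ_3 = φ − θ_1 − θ_2 = -150.0198° (wrapped to (-180°,180°])

-0.004 -44.977 -150.020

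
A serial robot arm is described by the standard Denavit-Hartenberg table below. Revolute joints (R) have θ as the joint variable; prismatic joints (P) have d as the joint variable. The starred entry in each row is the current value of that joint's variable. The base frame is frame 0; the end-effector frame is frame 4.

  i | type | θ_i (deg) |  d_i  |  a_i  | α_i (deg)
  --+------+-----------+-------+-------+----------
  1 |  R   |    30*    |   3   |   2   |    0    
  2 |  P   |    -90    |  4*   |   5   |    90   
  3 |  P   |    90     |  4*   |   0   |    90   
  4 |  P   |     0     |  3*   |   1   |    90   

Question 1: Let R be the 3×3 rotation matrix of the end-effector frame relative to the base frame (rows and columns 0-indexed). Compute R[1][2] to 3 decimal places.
0.500

End-effector z-axis (col 2 of R) = (0.8660,0.5000,-0.0000)
R[1][2] = 0.5000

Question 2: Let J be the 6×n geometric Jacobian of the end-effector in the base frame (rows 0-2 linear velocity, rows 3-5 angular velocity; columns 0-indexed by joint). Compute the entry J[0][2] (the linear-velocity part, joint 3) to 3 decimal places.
prismatic axis z_2 = (-0.8660,-0.5000,0.0000)
J_v[:, 2] = z_2; J_ω[:, 2] = (0,0,0)
entry J[0][2] = -0.8660

-0.866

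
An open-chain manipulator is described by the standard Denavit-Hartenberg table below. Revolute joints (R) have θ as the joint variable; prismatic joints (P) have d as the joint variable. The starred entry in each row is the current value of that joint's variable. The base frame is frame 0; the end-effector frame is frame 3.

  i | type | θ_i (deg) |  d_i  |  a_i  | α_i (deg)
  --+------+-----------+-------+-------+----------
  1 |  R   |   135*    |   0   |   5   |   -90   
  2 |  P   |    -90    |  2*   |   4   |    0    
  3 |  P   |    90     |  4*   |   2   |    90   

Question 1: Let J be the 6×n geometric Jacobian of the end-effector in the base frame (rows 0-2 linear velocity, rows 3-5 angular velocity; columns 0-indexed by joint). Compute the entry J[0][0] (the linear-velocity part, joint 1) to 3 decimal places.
axis z_0 = ẑ; lever o_n−o_0 = (-9.1924,0.7071,4.0000)
cross product → J_v[:, 0] = (-0.7071,-9.1924,0.0000)
J_ω[:, 0] = z_0
entry J[0][0] = -0.7071

-0.707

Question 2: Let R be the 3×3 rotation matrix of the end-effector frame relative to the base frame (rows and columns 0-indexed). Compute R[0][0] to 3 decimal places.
-0.707

End-effector x-axis (col 0 of R) = (-0.7071,0.7071,0.0000)
R[0][0] = -0.7071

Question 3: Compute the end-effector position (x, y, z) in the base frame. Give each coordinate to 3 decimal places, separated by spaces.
-9.192 0.707 4.000

after link 1: o_1 = (-3.5355, 3.5355, 0.0000)
after link 2: o_2 = (-4.9497, 2.1213, 4.0000)
after link 3: o_3 = (-9.1924, 0.7071, 4.0000)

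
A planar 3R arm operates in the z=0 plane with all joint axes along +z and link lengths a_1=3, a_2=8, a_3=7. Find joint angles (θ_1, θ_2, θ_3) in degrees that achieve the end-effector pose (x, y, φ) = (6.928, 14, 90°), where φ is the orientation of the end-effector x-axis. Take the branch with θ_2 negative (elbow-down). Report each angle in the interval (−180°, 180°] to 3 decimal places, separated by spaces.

wrist centre = target − a_3·(cos φ, sin φ) = (6.9280, 7.0000)
cos θ_2 = (96.9972−3²−8²)/(2·3·8) = 0.4999; θ_2 = -60.0039° (elbow-down)
β = atan2(7.0000,6.9280) = 45.2962°; ψ = atan2(-6.9285,6.9995) = -44.7077°
θ_1 = β − ψ = 90.0039°
θ_3 = φ − θ_1 − θ_2 = 60.0000° (wrapped to (-180°,180°])

90.004 -60.004 60.000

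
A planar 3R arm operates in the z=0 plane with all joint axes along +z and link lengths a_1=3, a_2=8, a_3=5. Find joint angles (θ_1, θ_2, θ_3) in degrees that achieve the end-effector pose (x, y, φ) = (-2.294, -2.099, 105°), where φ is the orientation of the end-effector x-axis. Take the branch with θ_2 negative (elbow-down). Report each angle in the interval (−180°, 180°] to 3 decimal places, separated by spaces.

wrist centre = target − a_3·(cos φ, sin φ) = (-0.9999, -6.9286)
cos θ_2 = (49.0057−3²−8²)/(2·3·8) = -0.4999; θ_2 = -119.9921° (elbow-down)
β = atan2(-6.9286,-0.9999) = -98.2119°; ψ = atan2(-6.9288,-0.9990) = -98.2049°
θ_1 = β − ψ = -0.0071°
θ_3 = φ − θ_1 − θ_2 = -135.0008° (wrapped to (-180°,180°])

-0.007 -119.992 -135.001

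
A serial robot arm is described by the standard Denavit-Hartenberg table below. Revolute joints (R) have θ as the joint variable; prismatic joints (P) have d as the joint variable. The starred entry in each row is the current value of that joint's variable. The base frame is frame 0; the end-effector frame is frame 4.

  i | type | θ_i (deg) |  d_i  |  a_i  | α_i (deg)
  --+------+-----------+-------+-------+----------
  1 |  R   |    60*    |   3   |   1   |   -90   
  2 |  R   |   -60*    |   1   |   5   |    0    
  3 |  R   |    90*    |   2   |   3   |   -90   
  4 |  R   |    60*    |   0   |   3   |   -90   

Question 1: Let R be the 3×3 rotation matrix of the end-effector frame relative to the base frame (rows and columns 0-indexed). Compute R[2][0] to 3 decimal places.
End-effector x-axis (col 0 of R) = (0.9665,-0.0580,-0.2500)
R[2][0] = -0.2500

-0.250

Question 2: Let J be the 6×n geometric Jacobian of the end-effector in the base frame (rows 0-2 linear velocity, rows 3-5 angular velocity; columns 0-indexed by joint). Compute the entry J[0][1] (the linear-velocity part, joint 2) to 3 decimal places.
axis z_1 = (-0.8660,0.5000,0.0000); lever o_n−o_1 = (2.8505,5.7410,2.0801)
cross product → J_v[:, 1] = (1.0401,1.8014,-6.3971)
J_ω[:, 1] = z_1
entry J[0][1] = 1.0401

1.040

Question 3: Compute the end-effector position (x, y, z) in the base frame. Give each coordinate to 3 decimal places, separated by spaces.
3.350 6.607 5.080

after link 1: o_1 = (0.5000, 0.8660, 3.0000)
after link 2: o_2 = (0.8840, 3.5311, 7.3301)
after link 3: o_3 = (0.4510, 6.7811, 5.8301)
after link 4: o_4 = (3.3505, 6.6071, 5.0801)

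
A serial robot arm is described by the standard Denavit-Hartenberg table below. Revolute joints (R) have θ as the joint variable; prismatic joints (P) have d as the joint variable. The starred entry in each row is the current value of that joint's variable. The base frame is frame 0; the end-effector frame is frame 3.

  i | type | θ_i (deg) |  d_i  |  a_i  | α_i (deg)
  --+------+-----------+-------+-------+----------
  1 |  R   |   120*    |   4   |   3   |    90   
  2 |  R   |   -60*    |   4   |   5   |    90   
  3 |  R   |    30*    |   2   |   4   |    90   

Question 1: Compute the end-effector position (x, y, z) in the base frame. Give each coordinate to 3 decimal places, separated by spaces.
after link 1: o_1 = (-1.5000, 2.5981, 4.0000)
after link 2: o_2 = (0.7141, 6.7631, -0.3301)
after link 3: o_3 = (2.4462, 7.7631, -4.3301)

2.446 7.763 -4.330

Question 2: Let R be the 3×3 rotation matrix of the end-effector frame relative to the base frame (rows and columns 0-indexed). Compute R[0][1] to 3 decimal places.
End-effector y-axis (col 1 of R) = (0.4330,-0.7500,-0.5000)
R[0][1] = 0.4330

0.433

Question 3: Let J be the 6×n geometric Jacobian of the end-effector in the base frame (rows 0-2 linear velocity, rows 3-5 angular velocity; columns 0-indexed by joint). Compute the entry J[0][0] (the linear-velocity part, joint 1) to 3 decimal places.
-7.763

axis z_0 = ẑ; lever o_n−o_0 = (2.4462,7.7631,-4.3301)
cross product → J_v[:, 0] = (-7.7631,2.4462,0.0000)
J_ω[:, 0] = z_0
entry J[0][0] = -7.7631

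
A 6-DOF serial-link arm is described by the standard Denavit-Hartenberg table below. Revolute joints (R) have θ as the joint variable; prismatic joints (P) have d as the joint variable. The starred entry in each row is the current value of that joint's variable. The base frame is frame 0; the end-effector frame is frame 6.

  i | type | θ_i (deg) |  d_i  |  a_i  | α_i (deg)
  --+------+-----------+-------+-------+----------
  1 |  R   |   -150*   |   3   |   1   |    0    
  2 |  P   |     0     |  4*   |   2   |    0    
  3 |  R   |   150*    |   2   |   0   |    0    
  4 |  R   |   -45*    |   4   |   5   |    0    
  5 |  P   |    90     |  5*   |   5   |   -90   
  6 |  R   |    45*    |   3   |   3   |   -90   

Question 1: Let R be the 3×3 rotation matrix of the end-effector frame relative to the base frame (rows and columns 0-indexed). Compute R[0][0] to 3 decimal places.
End-effector x-axis (col 0 of R) = (0.5000,0.5000,-0.7071)
R[0][0] = 0.5000

0.500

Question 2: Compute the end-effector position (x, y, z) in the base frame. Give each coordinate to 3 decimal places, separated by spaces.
3.852 2.121 15.879

after link 1: o_1 = (-0.8660, -0.5000, 3.0000)
after link 2: o_2 = (-2.5981, -1.5000, 7.0000)
after link 3: o_3 = (-2.5981, -1.5000, 9.0000)
after link 4: o_4 = (0.9375, -5.0355, 13.0000)
after link 5: o_5 = (4.4730, -1.5000, 18.0000)
after link 6: o_6 = (3.8517, 2.1213, 15.8787)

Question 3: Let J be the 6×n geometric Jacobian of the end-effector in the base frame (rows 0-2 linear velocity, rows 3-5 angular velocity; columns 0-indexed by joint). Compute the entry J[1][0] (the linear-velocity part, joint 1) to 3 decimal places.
axis z_0 = ẑ; lever o_n−o_0 = (3.8517,2.1213,15.8787)
cross product → J_v[:, 0] = (-2.1213,3.8517,0.0000)
J_ω[:, 0] = z_0
entry J[1][0] = 3.8517

3.852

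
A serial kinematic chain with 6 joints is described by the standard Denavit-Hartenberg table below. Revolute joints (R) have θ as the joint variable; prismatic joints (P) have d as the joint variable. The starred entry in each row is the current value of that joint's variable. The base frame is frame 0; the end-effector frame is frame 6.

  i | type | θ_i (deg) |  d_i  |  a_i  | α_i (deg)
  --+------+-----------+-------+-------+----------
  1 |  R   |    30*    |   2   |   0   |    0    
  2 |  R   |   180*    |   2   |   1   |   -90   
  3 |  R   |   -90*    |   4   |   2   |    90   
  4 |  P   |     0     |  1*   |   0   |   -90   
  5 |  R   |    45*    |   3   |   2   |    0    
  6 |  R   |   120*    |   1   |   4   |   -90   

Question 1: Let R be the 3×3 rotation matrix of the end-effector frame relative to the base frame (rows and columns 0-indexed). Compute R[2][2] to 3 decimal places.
-0.259

End-effector z-axis (col 2 of R) = (0.8365,0.4830,-0.2588)
R[2][2] = -0.2588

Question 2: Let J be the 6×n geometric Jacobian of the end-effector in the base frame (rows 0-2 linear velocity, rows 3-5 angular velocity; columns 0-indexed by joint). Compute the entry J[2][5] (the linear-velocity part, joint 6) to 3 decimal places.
-1.035

axis z_5 = (0.5000,-0.8660,0.0000); lever o_n−o_5 = (-0.3966,-1.3837,-3.8637)
cross product → J_v[:, 5] = (3.3461,1.9319,-1.0353)
J_ω[:, 5] = z_5
entry J[2][5] = -1.0353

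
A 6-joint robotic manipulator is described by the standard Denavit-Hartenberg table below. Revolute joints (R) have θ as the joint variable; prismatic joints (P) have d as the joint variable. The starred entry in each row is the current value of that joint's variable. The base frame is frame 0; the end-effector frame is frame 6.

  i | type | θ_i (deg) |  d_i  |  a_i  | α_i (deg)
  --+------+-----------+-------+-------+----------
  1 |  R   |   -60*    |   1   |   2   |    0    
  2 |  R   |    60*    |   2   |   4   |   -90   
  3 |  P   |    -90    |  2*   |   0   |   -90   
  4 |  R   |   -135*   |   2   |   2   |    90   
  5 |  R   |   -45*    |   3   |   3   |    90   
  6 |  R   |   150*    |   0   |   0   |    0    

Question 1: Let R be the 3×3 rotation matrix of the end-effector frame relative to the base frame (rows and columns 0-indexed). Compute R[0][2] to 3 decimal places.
End-effector z-axis (col 2 of R) = (-0.7071,-0.5000,0.5000)
R[0][2] = -0.7071

-0.707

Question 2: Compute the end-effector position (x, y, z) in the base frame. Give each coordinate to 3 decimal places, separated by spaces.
4.879 1.061 -2.036

after link 1: o_1 = (1.0000, -1.7321, 1.0000)
after link 2: o_2 = (5.0000, -1.7321, 3.0000)
after link 3: o_3 = (5.0000, 0.2679, 3.0000)
after link 4: o_4 = (7.0000, 1.6822, 1.5858)
after link 5: o_5 = (4.8787, 1.0608, -2.0355)
after link 6: o_6 = (4.8787, 1.0608, -2.0355)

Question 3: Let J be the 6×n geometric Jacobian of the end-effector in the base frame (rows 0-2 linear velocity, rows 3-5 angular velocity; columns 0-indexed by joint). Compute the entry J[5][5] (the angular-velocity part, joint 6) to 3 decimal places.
0.500

axis z_5 = (-0.7071,-0.5000,0.5000); lever o_n−o_5 = (0.0000,0.0000,0.0000)
cross product → J_v[:, 5] = (-0.0000,0.0000,0.0000)
J_ω[:, 5] = z_5
entry J[5][5] = 0.5000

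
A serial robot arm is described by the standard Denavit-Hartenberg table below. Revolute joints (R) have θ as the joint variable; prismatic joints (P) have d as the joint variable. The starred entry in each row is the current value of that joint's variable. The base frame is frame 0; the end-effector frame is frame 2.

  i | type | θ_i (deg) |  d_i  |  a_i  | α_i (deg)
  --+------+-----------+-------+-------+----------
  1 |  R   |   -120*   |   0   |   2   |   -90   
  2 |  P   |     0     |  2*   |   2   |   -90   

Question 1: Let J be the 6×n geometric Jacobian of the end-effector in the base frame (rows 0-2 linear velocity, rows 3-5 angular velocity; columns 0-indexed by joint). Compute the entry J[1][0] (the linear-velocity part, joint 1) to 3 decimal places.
axis z_0 = ẑ; lever o_n−o_0 = (-0.2679,-4.4641,0.0000)
cross product → J_v[:, 0] = (4.4641,-0.2679,0.0000)
J_ω[:, 0] = z_0
entry J[1][0] = -0.2679

-0.268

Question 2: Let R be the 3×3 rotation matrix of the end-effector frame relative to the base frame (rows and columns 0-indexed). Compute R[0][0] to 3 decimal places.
End-effector x-axis (col 0 of R) = (-0.5000,-0.8660,0.0000)
R[0][0] = -0.5000

-0.500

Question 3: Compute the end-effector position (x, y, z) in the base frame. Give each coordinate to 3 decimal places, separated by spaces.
-0.268 -4.464 0.000

after link 1: o_1 = (-1.0000, -1.7321, 0.0000)
after link 2: o_2 = (-0.2679, -4.4641, 0.0000)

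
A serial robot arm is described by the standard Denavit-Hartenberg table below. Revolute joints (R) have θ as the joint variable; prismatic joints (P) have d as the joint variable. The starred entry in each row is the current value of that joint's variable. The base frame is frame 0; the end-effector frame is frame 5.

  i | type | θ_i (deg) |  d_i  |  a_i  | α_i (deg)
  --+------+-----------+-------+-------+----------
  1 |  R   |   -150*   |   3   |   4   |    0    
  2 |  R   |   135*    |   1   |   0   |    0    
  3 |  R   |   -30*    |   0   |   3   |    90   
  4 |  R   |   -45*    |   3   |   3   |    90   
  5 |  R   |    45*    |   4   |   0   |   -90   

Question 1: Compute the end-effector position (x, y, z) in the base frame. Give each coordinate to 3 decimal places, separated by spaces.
after link 1: o_1 = (-3.4641, -2.0000, 3.0000)
after link 2: o_2 = (-3.4641, -2.0000, 4.0000)
after link 3: o_3 = (-1.3428, -4.1213, 4.0000)
after link 4: o_4 = (-1.9641, -7.7426, 1.8787)
after link 5: o_5 = (-3.9641, -5.7426, -0.9497)

-3.964 -5.743 -0.950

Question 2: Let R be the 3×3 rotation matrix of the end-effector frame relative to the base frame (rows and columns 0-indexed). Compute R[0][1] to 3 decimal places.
End-effector y-axis (col 1 of R) = (0.5000,-0.5000,0.7071)
R[0][1] = 0.5000

0.500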